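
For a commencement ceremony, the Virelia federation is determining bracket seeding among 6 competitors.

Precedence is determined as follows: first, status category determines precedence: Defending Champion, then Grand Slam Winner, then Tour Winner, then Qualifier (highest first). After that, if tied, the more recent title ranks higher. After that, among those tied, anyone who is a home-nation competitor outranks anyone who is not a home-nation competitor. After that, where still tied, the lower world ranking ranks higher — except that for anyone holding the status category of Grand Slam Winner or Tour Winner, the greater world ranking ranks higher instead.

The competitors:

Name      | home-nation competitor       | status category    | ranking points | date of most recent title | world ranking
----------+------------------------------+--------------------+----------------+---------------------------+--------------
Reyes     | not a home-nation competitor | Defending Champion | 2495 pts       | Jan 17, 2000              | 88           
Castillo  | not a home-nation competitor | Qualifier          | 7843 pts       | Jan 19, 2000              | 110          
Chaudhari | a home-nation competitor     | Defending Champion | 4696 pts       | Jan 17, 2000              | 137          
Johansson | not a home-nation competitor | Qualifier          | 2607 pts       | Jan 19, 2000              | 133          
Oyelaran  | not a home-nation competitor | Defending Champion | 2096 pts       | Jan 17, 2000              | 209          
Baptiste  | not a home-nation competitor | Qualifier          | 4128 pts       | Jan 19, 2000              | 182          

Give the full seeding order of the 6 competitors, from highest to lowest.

By status category: Chaudhari, Reyes and Oyelaran (Defending Champion); then Castillo, Johansson and Baptiste (Qualifier).
Chaudhari, Reyes and Oyelaran all have date of most recent title Jan 17, 2000, so the next rule applies.
Among Chaudhari, Reyes and Oyelaran, a home-nation competitor before not a home-nation competitor: Chaudhari (a home-nation competitor) before Reyes and Oyelaran (not a home-nation competitor).
Among Reyes and Oyelaran, by world ranking (lower first): Reyes (88) before Oyelaran (209).
Castillo, Johansson and Baptiste all have date of most recent title Jan 19, 2000, so the next rule applies.
Castillo, Johansson and Baptiste are each not a home-nation competitor, so the next rule applies.
Among Castillo, Johansson and Baptiste, by world ranking (lower first): Castillo (110) before Johansson (133) before Baptiste (182).
Full order: Chaudhari, Reyes, Oyelaran, Castillo, Johansson, Baptiste.

Chaudhari, Reyes, Oyelaran, Castillo, Johansson, Baptiste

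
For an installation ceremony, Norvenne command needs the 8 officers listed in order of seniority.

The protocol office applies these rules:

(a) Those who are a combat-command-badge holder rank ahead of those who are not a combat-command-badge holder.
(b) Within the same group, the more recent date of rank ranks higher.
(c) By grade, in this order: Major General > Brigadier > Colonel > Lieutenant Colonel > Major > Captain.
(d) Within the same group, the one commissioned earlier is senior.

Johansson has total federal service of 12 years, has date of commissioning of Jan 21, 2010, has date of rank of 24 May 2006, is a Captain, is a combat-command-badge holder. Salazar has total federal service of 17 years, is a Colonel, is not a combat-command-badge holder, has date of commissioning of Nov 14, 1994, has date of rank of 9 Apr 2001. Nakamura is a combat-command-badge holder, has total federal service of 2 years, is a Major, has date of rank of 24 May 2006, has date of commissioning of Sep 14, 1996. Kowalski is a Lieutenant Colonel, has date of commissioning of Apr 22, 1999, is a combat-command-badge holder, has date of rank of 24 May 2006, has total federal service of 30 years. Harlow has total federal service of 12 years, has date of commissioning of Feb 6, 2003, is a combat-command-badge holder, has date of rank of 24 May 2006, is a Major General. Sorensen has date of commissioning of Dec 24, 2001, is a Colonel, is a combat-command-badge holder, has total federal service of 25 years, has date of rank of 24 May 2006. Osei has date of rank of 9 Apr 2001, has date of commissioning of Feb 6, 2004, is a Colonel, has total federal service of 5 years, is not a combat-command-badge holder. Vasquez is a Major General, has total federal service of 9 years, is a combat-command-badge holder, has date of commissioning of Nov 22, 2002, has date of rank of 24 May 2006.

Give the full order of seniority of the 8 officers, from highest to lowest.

Vasquez, Harlow, Sorensen, Kowalski, Nakamura, Johansson, Salazar, Osei

By the first rule: Vasquez, Harlow, Sorensen, Kowalski, Nakamura and Johansson (each a combat-command-badge holder); then Salazar and Osei (both not a combat-command-badge holder).
Vasquez, Harlow, Sorensen, Kowalski, Nakamura and Johansson all have date of rank 24 May 2006, so the next rule applies.
Among Vasquez, Harlow, Sorensen, Kowalski, Nakamura and Johansson, by grade: Vasquez and Harlow (Major General) before Sorensen (Colonel) before Kowalski (Lieutenant Colonel) before Nakamura (Major) before Johansson (Captain).
Among Vasquez and Harlow, by date of commissioning (earlier first): Vasquez (Nov 22, 2002) before Harlow (Feb 6, 2003).
Salazar and Osei both have date of rank 9 Apr 2001, so the next rule applies.
Salazar and Osei are each Colonel, so the next rule applies.
Among Salazar and Osei, by date of commissioning (earlier first): Salazar (Nov 14, 1994) before Osei (Feb 6, 2004).
Full order: Vasquez, Harlow, Sorensen, Kowalski, Nakamura, Johansson, Salazar, Osei.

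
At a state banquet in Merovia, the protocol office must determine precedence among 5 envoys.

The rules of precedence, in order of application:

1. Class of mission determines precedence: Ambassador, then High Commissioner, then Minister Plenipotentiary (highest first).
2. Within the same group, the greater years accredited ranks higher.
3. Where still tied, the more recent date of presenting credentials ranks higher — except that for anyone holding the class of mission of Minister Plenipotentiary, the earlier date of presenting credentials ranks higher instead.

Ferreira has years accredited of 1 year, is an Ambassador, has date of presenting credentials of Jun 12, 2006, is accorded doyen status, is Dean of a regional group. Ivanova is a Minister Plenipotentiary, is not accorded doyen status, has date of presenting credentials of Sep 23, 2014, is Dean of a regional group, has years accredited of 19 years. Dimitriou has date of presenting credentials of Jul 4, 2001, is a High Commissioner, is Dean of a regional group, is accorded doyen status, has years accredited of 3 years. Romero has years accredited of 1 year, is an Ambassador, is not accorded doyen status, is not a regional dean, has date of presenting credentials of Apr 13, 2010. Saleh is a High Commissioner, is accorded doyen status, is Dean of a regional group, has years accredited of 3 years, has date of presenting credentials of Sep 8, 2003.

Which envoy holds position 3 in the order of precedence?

Saleh

By class of mission: Romero and Ferreira (Ambassador); then Saleh and Dimitriou (High Commissioner); then Ivanova (Minister Plenipotentiary).
Romero and Ferreira both have years accredited 1 year, so the next rule applies.
Among Romero and Ferreira, by date of presenting credentials (later first): Romero (Apr 13, 2010) before Ferreira (Jun 12, 2006).
Saleh and Dimitriou both have years accredited 3 years, so the next rule applies.
Among Saleh and Dimitriou, by date of presenting credentials (later first): Saleh (Sep 8, 2003) before Dimitriou (Jul 4, 2001).
Order: Romero, Ferreira, Saleh, Dimitriou, Ivanova.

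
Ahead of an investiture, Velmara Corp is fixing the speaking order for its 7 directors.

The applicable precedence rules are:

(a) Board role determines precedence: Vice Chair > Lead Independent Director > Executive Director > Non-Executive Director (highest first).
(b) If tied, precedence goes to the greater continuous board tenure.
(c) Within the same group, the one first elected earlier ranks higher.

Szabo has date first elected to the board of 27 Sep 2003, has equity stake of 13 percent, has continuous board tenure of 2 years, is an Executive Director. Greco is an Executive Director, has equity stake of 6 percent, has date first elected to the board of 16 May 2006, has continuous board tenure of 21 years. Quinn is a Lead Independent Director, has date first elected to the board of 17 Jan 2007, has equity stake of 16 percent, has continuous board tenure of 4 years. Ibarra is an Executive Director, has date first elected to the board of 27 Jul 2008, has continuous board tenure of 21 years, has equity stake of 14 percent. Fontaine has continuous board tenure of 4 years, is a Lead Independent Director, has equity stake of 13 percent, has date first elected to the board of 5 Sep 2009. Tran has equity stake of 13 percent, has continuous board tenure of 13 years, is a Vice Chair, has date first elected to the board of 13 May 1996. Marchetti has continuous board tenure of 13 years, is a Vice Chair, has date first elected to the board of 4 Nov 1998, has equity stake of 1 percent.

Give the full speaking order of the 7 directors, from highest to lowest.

By board role: Tran and Marchetti (Vice Chair); then Quinn and Fontaine (Lead Independent Director); then Greco, Ibarra and Szabo (Executive Director).
Tran and Marchetti both have continuous board tenure 13 years, so the next rule applies.
Among Tran and Marchetti, by date first elected to the board (earlier first): Tran (13 May 1996) before Marchetti (4 Nov 1998).
Quinn and Fontaine both have continuous board tenure 4 years, so the next rule applies.
Among Quinn and Fontaine, by date first elected to the board (earlier first): Quinn (17 Jan 2007) before Fontaine (5 Sep 2009).
Among Greco, Ibarra and Szabo, by continuous board tenure (higher first): Greco and Ibarra (21 years) before Szabo (2 years).
Among Greco and Ibarra, by date first elected to the board (earlier first): Greco (16 May 2006) before Ibarra (27 Jul 2008).
Full order: Tran, Marchetti, Quinn, Fontaine, Greco, Ibarra, Szabo.

Tran, Marchetti, Quinn, Fontaine, Greco, Ibarra, Szabo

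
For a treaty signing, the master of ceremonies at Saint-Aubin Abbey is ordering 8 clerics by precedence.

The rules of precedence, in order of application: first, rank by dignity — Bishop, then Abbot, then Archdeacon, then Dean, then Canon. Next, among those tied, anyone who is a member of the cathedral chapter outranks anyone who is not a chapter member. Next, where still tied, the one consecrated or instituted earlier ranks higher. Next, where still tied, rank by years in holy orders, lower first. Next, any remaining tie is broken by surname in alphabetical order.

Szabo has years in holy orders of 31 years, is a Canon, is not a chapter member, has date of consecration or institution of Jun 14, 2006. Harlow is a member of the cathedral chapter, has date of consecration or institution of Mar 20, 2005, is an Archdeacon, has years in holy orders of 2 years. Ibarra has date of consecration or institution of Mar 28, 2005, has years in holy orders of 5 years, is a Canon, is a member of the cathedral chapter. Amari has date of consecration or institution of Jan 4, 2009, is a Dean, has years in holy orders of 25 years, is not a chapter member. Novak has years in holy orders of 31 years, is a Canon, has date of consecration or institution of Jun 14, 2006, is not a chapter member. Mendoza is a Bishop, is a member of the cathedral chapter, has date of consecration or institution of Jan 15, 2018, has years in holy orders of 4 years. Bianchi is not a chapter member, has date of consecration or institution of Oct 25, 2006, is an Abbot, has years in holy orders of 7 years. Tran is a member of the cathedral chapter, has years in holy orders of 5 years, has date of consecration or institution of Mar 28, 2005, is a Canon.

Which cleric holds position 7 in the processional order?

By dignity: Mendoza (Bishop); then Bianchi (Abbot); then Harlow (Archdeacon); then Amari (Dean); then Ibarra, Tran, Novak and Szabo (Canon).
Among Ibarra, Tran, Novak and Szabo, a member of the cathedral chapter before not a chapter member: Ibarra and Tran (a member of the cathedral chapter) before Novak and Szabo (not a chapter member).
Ibarra and Tran both have date of consecration or institution Mar 28, 2005, so the next rule applies.
Ibarra and Tran both have years in holy orders 5 years, so the next rule applies.
Among Ibarra and Tran, alphabetically by surname: Ibarra before Tran.
Novak and Szabo both have date of consecration or institution Jun 14, 2006, so the next rule applies.
Novak and Szabo both have years in holy orders 31 years, so the next rule applies.
Among Novak and Szabo, alphabetically by surname: Novak before Szabo.
Order: Mendoza, Bianchi, Harlow, Amari, Ibarra, Tran, Novak, Szabo.

Novak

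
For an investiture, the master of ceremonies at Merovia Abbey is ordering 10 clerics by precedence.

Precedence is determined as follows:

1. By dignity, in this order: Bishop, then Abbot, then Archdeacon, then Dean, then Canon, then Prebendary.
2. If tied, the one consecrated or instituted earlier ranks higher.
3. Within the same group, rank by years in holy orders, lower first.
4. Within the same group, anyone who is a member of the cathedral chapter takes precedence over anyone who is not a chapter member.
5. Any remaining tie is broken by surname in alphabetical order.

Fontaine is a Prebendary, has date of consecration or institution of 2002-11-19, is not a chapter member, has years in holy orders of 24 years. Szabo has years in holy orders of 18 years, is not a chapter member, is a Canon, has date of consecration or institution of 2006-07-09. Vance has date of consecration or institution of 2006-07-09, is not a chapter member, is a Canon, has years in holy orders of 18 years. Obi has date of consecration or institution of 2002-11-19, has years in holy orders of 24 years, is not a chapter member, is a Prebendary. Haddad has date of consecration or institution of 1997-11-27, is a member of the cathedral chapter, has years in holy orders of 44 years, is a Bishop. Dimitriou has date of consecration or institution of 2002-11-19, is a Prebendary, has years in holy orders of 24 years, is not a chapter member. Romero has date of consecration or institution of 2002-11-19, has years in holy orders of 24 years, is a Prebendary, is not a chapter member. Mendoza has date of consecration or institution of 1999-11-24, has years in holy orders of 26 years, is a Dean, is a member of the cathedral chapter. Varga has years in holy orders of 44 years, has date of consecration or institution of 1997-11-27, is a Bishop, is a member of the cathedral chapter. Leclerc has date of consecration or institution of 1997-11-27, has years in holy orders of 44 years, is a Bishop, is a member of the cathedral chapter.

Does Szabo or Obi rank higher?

By dignity: Haddad, Leclerc and Varga (Bishop); then Mendoza (Dean); then Szabo and Vance (Canon); then Dimitriou, Fontaine, Obi and Romero (Prebendary).
Haddad, Leclerc and Varga all have date of consecration or institution 1997-11-27, so the next rule applies.
Haddad, Leclerc and Varga all have years in holy orders 44 years, so the next rule applies.
Haddad, Leclerc and Varga are each a member of the cathedral chapter, so the next rule applies.
Among Haddad, Leclerc and Varga, alphabetically by surname: Haddad before Leclerc before Varga.
Szabo and Vance both have date of consecration or institution 2006-07-09, so the next rule applies.
Szabo and Vance both have years in holy orders 18 years, so the next rule applies.
Szabo and Vance are each not a chapter member, so the next rule applies.
Among Szabo and Vance, alphabetically by surname: Szabo before Vance.
Dimitriou, Fontaine, Obi and Romero all have date of consecration or institution 2002-11-19, so the next rule applies.
Dimitriou, Fontaine, Obi and Romero all have years in holy orders 24 years, so the next rule applies.
Dimitriou, Fontaine, Obi and Romero are each not a chapter member, so the next rule applies.
Among Dimitriou, Fontaine, Obi and Romero, alphabetically by surname: Dimitriou before Fontaine before Obi before Romero.
So Szabo takes precedence.

Szabo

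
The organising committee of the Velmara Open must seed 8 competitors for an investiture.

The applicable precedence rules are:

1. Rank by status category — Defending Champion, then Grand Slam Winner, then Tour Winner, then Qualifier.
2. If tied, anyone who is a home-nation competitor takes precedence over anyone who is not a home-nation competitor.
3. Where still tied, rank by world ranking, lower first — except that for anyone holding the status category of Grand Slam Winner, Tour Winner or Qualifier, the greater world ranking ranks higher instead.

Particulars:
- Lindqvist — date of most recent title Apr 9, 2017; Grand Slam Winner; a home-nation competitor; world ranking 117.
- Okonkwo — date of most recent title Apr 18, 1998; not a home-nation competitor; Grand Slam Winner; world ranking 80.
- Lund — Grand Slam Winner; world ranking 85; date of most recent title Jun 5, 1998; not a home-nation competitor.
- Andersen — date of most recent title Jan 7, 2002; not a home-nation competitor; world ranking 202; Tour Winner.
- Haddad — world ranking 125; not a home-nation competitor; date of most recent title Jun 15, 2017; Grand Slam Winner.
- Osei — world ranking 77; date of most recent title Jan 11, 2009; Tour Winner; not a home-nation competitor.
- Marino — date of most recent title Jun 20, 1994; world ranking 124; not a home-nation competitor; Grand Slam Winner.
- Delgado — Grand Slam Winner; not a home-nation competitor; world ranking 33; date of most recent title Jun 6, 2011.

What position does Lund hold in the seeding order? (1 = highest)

4

By status category: Lindqvist, Haddad, Marino, Lund, Okonkwo and Delgado (Grand Slam Winner); then Andersen and Osei (Tour Winner).
Among Lindqvist, Haddad, Marino, Lund, Okonkwo and Delgado, a home-nation competitor before not a home-nation competitor: Lindqvist (a home-nation competitor) before Haddad, Marino, Lund, Okonkwo and Delgado (not a home-nation competitor).
Among Haddad, Marino, Lund, Okonkwo and Delgado, by world ranking (higher first) (reversed rule for this group): Haddad (125) before Marino (124) before Lund (85) before Okonkwo (80) before Delgado (33).
Andersen and Osei are each not a home-nation competitor, so the next rule applies.
Among Andersen and Osei, by world ranking (higher first) (reversed rule for this group): Andersen (202) before Osei (77).
Order: Lindqvist, Haddad, Marino, Lund, Okonkwo, Delgado, Andersen, Osei. So position 4.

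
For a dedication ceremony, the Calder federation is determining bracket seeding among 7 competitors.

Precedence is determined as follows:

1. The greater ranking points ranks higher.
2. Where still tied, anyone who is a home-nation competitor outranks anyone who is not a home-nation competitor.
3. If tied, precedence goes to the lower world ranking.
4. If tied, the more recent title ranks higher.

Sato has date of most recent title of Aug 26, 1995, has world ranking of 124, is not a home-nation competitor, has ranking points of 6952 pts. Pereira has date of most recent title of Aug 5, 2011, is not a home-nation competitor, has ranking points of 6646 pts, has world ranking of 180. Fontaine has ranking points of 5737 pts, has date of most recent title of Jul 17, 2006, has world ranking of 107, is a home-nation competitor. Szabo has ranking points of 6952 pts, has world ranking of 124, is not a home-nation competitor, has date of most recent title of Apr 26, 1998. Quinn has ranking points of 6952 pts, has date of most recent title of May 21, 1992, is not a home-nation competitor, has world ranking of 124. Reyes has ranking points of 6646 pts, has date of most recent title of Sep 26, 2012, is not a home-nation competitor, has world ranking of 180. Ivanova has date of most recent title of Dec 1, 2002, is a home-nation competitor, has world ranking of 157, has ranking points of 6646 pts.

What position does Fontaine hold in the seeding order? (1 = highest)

By ranking points (higher first): Szabo, Sato and Quinn (each 6952 pts); then Ivanova, Reyes and Pereira (each 6646 pts); then Fontaine (5737 pts).
Szabo, Sato and Quinn are each not a home-nation competitor, so the next rule applies.
Szabo, Sato and Quinn all have world ranking 124, so the next rule applies.
Among Szabo, Sato and Quinn, by date of most recent title (later first): Szabo (Apr 26, 1998) before Sato (Aug 26, 1995) before Quinn (May 21, 1992).
Among Ivanova, Reyes and Pereira, a home-nation competitor before not a home-nation competitor: Ivanova (a home-nation competitor) before Reyes and Pereira (not a home-nation competitor).
Reyes and Pereira both have world ranking 180, so the next rule applies.
Among Reyes and Pereira, by date of most recent title (later first): Reyes (Sep 26, 2012) before Pereira (Aug 5, 2011).
Order: Szabo, Sato, Quinn, Ivanova, Reyes, Pereira, Fontaine. So position 7.

7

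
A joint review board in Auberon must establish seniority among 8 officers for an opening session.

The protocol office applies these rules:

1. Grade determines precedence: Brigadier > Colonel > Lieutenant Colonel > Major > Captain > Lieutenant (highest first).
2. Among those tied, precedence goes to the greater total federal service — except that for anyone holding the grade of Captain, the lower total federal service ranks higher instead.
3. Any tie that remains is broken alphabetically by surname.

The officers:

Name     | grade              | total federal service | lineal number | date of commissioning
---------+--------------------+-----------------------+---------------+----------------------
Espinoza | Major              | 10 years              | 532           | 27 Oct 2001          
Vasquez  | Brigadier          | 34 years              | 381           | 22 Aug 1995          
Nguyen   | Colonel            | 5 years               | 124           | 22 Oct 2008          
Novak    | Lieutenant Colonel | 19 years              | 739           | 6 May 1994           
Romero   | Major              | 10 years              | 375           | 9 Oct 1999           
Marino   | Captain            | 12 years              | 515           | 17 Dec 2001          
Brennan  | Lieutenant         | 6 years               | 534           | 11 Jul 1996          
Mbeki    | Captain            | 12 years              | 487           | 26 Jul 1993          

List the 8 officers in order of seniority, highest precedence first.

Vasquez, Nguyen, Novak, Espinoza, Romero, Marino, Mbeki, Brennan

By grade: Vasquez (Brigadier); then Nguyen (Colonel); then Novak (Lieutenant Colonel); then Espinoza and Romero (Major); then Marino and Mbeki (Captain); then Brennan (Lieutenant).
Espinoza and Romero both have total federal service 10 years, so the next rule applies.
Among Espinoza and Romero, alphabetically by surname: Espinoza before Romero.
Marino and Mbeki both have total federal service 12 years, so the next rule applies.
Among Marino and Mbeki, alphabetically by surname: Marino before Mbeki.
Full order: Vasquez, Nguyen, Novak, Espinoza, Romero, Marino, Mbeki, Brennan.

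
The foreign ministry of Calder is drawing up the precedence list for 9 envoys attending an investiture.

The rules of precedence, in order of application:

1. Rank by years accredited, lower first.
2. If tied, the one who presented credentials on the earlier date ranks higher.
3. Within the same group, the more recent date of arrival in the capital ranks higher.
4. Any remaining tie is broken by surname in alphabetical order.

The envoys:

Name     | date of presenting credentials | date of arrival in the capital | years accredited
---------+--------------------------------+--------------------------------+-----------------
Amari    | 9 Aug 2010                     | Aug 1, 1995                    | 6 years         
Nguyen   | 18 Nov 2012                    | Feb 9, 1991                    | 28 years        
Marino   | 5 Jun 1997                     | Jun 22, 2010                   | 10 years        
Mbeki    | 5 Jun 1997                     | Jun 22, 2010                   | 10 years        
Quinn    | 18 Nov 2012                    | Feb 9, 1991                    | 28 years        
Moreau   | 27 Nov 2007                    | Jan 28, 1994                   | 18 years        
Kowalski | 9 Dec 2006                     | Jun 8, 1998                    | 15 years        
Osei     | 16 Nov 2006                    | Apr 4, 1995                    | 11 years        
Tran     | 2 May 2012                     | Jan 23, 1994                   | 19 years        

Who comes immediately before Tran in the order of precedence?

Moreau

By years accredited (lower first): Amari (6 years); then Marino and Mbeki (both 10 years); then Osei (11 years); then Kowalski (15 years); then Moreau (18 years); then Tran (19 years); then Nguyen and Quinn (both 28 years).
Marino and Mbeki both have date of presenting credentials 5 Jun 1997, so the next rule applies.
Marino and Mbeki both have date of arrival in the capital Jun 22, 2010, so the next rule applies.
Among Marino and Mbeki, alphabetically by surname: Marino before Mbeki.
Nguyen and Quinn both have date of presenting credentials 18 Nov 2012, so the next rule applies.
Nguyen and Quinn both have date of arrival in the capital Feb 9, 1991, so the next rule applies.
Among Nguyen and Quinn, alphabetically by surname: Nguyen before Quinn.
Order: Amari, Marino, Mbeki, Osei, Kowalski, Moreau, Tran, Nguyen, Quinn.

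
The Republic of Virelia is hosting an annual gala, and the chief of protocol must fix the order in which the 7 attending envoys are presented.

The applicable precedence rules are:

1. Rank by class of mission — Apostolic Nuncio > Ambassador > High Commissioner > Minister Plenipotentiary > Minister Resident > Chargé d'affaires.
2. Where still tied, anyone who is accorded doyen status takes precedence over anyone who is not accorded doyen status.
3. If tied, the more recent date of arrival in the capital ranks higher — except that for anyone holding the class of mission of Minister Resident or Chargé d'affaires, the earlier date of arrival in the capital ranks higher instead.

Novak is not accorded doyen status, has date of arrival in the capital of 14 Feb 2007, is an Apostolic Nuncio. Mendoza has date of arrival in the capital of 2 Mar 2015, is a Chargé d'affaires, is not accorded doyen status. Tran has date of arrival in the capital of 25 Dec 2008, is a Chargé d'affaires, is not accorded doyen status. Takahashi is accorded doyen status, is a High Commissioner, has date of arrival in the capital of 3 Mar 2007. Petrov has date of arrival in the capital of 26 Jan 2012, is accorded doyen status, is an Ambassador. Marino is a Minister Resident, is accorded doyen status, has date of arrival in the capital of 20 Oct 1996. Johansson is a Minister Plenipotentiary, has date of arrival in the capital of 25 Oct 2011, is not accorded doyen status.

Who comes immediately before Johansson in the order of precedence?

Takahashi

By class of mission: Novak (Apostolic Nuncio); then Petrov (Ambassador); then Takahashi (High Commissioner); then Johansson (Minister Plenipotentiary); then Marino (Minister Resident); then Tran and Mendoza (Chargé d'affaires).
Tran and Mendoza are each not accorded doyen status, so the next rule applies.
Among Tran and Mendoza, by date of arrival in the capital (earlier first) (reversed rule for this group): Tran (25 Dec 2008) before Mendoza (2 Mar 2015).
Order: Novak, Petrov, Takahashi, Johansson, Marino, Tran, Mendoza.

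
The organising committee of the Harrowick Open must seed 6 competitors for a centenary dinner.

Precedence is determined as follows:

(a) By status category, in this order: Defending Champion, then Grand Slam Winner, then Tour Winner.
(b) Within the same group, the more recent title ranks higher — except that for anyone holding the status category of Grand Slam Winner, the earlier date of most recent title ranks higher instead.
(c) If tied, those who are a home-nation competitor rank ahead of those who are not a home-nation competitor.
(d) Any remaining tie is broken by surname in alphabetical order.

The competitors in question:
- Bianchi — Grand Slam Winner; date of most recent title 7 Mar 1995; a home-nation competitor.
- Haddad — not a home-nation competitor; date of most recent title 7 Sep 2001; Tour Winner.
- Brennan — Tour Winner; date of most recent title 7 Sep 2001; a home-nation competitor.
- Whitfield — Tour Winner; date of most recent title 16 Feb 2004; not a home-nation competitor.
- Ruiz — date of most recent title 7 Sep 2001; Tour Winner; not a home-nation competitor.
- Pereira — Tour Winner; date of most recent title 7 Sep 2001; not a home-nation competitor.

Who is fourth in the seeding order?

By status category: Bianchi (Grand Slam Winner); then Whitfield, Brennan, Haddad, Pereira and Ruiz (Tour Winner).
Among Whitfield, Brennan, Haddad, Pereira and Ruiz, by date of most recent title (later first): Whitfield (16 Feb 2004) before Brennan, Haddad, Pereira and Ruiz (7 Sep 2001).
Among Brennan, Haddad, Pereira and Ruiz, a home-nation competitor before not a home-nation competitor: Brennan (a home-nation competitor) before Haddad, Pereira and Ruiz (not a home-nation competitor).
Among Haddad, Pereira and Ruiz, alphabetically by surname: Haddad before Pereira before Ruiz.
Order: Bianchi, Whitfield, Brennan, Haddad, Pereira, Ruiz.

Haddad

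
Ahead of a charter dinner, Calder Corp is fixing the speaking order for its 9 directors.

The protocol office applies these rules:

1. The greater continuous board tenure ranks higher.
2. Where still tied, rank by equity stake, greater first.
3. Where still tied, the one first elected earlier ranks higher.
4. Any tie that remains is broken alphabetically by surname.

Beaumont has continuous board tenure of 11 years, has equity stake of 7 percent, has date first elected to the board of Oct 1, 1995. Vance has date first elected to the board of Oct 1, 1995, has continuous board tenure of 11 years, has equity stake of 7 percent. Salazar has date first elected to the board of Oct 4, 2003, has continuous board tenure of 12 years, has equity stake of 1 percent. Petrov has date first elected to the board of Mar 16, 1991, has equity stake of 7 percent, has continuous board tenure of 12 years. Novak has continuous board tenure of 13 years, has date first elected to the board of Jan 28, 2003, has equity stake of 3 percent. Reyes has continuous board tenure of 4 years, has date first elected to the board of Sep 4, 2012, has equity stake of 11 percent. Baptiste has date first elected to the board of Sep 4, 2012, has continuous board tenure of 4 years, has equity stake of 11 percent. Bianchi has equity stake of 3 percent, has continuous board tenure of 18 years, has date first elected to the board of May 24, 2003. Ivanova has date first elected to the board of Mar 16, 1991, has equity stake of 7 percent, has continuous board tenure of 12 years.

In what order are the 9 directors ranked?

By continuous board tenure (higher first): Bianchi (18 years); then Novak (13 years); then Ivanova, Petrov and Salazar (each 12 years); then Beaumont and Vance (both 11 years); then Baptiste and Reyes (both 4 years).
Among Ivanova, Petrov and Salazar, by equity stake (higher first): Ivanova and Petrov (7 percent) before Salazar (1 percent).
Ivanova and Petrov both have date first elected to the board Mar 16, 1991, so the next rule applies.
Among Ivanova and Petrov, alphabetically by surname: Ivanova before Petrov.
Beaumont and Vance both have equity stake 7 percent, so the next rule applies.
Beaumont and Vance both have date first elected to the board Oct 1, 1995, so the next rule applies.
Among Beaumont and Vance, alphabetically by surname: Beaumont before Vance.
Baptiste and Reyes both have equity stake 11 percent, so the next rule applies.
Baptiste and Reyes both have date first elected to the board Sep 4, 2012, so the next rule applies.
Among Baptiste and Reyes, alphabetically by surname: Baptiste before Reyes.
Full order: Bianchi, Novak, Ivanova, Petrov, Salazar, Beaumont, Vance, Baptiste, Reyes.

Bianchi, Novak, Ivanova, Petrov, Salazar, Beaumont, Vance, Baptiste, Reyes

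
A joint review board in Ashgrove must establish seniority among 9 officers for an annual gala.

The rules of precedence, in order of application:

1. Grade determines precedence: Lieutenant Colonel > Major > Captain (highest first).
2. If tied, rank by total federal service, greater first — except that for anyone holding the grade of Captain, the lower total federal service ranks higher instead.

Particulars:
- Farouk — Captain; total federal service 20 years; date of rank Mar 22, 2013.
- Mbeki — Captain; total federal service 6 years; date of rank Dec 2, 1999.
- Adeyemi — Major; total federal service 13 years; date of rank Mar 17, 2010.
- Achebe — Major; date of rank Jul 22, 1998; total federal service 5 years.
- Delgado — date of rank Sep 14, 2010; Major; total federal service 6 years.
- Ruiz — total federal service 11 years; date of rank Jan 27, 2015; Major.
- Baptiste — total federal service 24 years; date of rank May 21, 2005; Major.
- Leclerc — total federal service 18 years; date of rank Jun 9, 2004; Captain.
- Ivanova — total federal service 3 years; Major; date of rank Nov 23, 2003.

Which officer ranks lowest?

Farouk

By grade: Baptiste, Adeyemi, Ruiz, Delgado, Achebe and Ivanova (Major); then Mbeki, Leclerc and Farouk (Captain).
Among Baptiste, Adeyemi, Ruiz, Delgado, Achebe and Ivanova, by total federal service (higher first): Baptiste (24 years) before Adeyemi (13 years) before Ruiz (11 years) before Delgado (6 years) before Achebe (5 years) before Ivanova (3 years).
Among Mbeki, Leclerc and Farouk, by total federal service (lower first) (reversed rule for this group): Mbeki (6 years) before Leclerc (18 years) before Farouk (20 years).
Order: Baptiste, Adeyemi, Ruiz, Delgado, Achebe, Ivanova, Mbeki, Leclerc, Farouk.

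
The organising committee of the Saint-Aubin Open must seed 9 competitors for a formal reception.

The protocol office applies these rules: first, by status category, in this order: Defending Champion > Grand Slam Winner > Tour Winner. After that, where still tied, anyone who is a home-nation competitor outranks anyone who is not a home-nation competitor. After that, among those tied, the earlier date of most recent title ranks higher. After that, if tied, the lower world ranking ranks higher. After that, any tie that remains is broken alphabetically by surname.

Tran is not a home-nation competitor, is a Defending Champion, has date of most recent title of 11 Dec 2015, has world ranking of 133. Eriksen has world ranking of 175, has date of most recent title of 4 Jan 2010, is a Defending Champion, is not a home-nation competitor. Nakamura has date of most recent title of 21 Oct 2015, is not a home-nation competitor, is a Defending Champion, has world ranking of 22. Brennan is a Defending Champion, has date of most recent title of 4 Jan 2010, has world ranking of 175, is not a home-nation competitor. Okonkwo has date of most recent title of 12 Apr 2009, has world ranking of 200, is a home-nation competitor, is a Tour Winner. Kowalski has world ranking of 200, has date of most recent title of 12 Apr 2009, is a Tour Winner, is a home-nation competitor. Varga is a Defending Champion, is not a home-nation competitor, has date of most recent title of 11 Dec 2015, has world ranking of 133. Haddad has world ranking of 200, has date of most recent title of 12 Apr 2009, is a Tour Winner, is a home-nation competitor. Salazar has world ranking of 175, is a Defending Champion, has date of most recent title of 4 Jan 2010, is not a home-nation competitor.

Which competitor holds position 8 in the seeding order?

Kowalski

By status category: Brennan, Eriksen, Salazar, Nakamura, Tran and Varga (Defending Champion); then Haddad, Kowalski and Okonkwo (Tour Winner).
Brennan, Eriksen, Salazar, Nakamura, Tran and Varga are each not a home-nation competitor, so the next rule applies.
Among Brennan, Eriksen, Salazar, Nakamura, Tran and Varga, by date of most recent title (earlier first): Brennan, Eriksen and Salazar (4 Jan 2010) before Nakamura (21 Oct 2015) before Tran and Varga (11 Dec 2015).
Brennan, Eriksen and Salazar all have world ranking 175, so the next rule applies.
Among Brennan, Eriksen and Salazar, alphabetically by surname: Brennan before Eriksen before Salazar.
Tran and Varga both have world ranking 133, so the next rule applies.
Among Tran and Varga, alphabetically by surname: Tran before Varga.
Haddad, Kowalski and Okonkwo are each a home-nation competitor, so the next rule applies.
Haddad, Kowalski and Okonkwo all have date of most recent title 12 Apr 2009, so the next rule applies.
Haddad, Kowalski and Okonkwo all have world ranking 200, so the next rule applies.
Among Haddad, Kowalski and Okonkwo, alphabetically by surname: Haddad before Kowalski before Okonkwo.
Order: Brennan, Eriksen, Salazar, Nakamura, Tran, Varga, Haddad, Kowalski, Okonkwo.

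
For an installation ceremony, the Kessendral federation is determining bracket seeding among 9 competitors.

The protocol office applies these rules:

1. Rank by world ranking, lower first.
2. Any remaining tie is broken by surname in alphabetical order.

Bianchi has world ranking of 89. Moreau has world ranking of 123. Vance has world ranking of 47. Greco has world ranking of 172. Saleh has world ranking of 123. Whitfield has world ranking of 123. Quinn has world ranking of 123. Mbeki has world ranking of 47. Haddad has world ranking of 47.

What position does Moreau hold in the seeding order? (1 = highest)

5

By world ranking (lower first): Haddad, Mbeki and Vance (each 47); then Bianchi (89); then Moreau, Quinn, Saleh and Whitfield (each 123); then Greco (172).
Among Haddad, Mbeki and Vance, alphabetically by surname: Haddad before Mbeki before Vance.
Among Moreau, Quinn, Saleh and Whitfield, alphabetically by surname: Moreau before Quinn before Saleh before Whitfield.
Order: Haddad, Mbeki, Vance, Bianchi, Moreau, Quinn, Saleh, Whitfield, Greco. So position 5.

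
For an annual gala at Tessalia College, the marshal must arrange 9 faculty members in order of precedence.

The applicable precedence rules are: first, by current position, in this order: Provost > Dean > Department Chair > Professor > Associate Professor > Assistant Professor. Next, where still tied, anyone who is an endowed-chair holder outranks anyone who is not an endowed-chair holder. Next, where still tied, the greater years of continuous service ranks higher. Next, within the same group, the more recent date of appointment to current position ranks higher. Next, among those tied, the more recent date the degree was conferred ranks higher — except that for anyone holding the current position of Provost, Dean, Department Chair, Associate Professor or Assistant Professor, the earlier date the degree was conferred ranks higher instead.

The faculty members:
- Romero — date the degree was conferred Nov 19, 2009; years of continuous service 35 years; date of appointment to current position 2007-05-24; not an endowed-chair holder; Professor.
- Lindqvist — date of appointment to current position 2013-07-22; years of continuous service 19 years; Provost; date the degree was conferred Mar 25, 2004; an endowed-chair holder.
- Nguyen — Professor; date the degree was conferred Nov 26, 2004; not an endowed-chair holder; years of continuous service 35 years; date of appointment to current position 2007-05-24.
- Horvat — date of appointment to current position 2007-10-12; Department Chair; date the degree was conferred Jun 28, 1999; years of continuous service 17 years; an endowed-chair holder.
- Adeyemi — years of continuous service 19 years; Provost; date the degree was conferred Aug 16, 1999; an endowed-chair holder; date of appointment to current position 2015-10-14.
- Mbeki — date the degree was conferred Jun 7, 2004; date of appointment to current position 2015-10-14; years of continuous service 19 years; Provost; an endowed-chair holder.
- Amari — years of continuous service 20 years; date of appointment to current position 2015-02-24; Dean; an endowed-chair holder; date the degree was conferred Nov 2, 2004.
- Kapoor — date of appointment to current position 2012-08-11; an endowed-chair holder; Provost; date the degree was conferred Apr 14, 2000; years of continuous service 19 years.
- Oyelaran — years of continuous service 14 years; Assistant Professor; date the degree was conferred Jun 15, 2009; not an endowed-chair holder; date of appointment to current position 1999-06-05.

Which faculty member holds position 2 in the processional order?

Mbeki

By current position: Adeyemi, Mbeki, Lindqvist and Kapoor (Provost); then Amari (Dean); then Horvat (Department Chair); then Romero and Nguyen (Professor); then Oyelaran (Assistant Professor).
Adeyemi, Mbeki, Lindqvist and Kapoor are each an endowed-chair holder, so the next rule applies.
Adeyemi, Mbeki, Lindqvist and Kapoor all have years of continuous service 19 years, so the next rule applies.
Among Adeyemi, Mbeki, Lindqvist and Kapoor, by date of appointment to current position (later first): Adeyemi and Mbeki (2015-10-14) before Lindqvist (2013-07-22) before Kapoor (2012-08-11).
Among Adeyemi and Mbeki, by date the degree was conferred (earlier first) (reversed rule for this group): Adeyemi (Aug 16, 1999) before Mbeki (Jun 7, 2004).
Romero and Nguyen are each not an endowed-chair holder, so the next rule applies.
Romero and Nguyen both have years of continuous service 35 years, so the next rule applies.
Romero and Nguyen both have date of appointment to current position 2007-05-24, so the next rule applies.
Among Romero and Nguyen, by date the degree was conferred (later first): Romero (Nov 19, 2009) before Nguyen (Nov 26, 2004).
Order: Adeyemi, Mbeki, Lindqvist, Kapoor, Amari, Horvat, Romero, Nguyen, Oyelaran.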